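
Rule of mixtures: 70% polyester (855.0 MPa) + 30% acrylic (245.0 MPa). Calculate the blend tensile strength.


Formula: Blend property = (fraction_A * property_A) + (fraction_B * property_B)
Step 1: Contribution A = 70/100 * 855.0 MPa = 598.5 MPa
Step 2: Contribution B = 30/100 * 245.0 MPa = 73.5 MPa
Step 3: Blend tensile strength = 598.5 + 73.5 = 672.0 MPa

672.0 MPa


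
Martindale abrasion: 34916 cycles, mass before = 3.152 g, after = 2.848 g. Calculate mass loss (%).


Formula: Mass loss% = ((m_before - m_after) / m_before) * 100
Step 1: Mass loss = 3.152 - 2.848 = 0.304 g
Step 2: Ratio = 0.304 / 3.152 = 0.0964467
Step 3: Mass loss% = 0.0964467 * 100 = 9.64467% ≈ 9.64%

9.64%


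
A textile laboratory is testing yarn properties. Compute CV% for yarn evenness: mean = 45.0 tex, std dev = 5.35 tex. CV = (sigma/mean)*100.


Formula: CV% = (standard deviation / mean) * 100
Step 1: Ratio = 5.35 / 45.0 = 0.118889
Step 2: CV% = 0.118889 * 100 = 11.8889% ≈ 11.9%

11.9%


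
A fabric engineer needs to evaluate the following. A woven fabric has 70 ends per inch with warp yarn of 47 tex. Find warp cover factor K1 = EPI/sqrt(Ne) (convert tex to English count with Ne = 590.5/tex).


Formula: K1 = EPI / sqrt(Ne), with Ne = 590.5 / tex_warp
Step 1: Ne = 590.5 / 47 = 12.564
Step 2: sqrt(Ne) = sqrt(12.564) = 3.5446
Step 3: K1 = 70 / 3.5446 = 19.7

19.7


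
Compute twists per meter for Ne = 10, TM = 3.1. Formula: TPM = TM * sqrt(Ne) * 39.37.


Formula: TPM = TM * sqrt(Ne) * 39.37
Step 1: sqrt(Ne) = sqrt(10) = 3.1623
Step 2: TM * sqrt(Ne) = 3.1 * 3.1623 = 9.8031
Step 3: TPM = 9.8031 * 39.37 = 386 twists/m

386 twists/m


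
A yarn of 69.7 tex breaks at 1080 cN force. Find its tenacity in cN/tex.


Formula: Tenacity = Breaking force / Linear density
Tenacity = 1080 cN / 69.7 tex
Tenacity = 15.49 cN/tex

15.49 cN/tex


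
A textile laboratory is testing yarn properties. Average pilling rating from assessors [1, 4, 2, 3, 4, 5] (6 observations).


Formula: Mean = sum / count
Sum = 1 + 4 + 2 + 3 + 4 + 5 = 19
Mean = 19 / 6 = 3.2

3.2


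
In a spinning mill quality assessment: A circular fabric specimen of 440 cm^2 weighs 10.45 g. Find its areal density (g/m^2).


Formula: GSM = mass_g / area_m2
Step 1: Convert area: 440 cm^2 = 440 / 10000 = 0.044 m^2
Step 2: GSM = 10.45 g / 0.044 m^2 = 237.5 g/m^2

237.5 g/m^2


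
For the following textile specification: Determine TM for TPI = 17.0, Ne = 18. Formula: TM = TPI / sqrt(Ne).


Formula: TM = TPI / sqrt(Ne)
Step 1: sqrt(Ne) = sqrt(18) = 4.2426
Step 2: TM = 17.0 / 4.2426 = 4.01

4.01 TM


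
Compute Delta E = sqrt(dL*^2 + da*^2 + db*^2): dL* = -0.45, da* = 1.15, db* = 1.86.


Formula: Delta E = sqrt(dL*^2 + da*^2 + db*^2)
Step 1: dL*^2 = (-0.45)^2 = 0.2025
Step 2: da*^2 = 1.15^2 = 1.3225
Step 3: db*^2 = 1.86^2 = 3.4596
Step 4: Sum = 0.2025 + 1.3225 + 3.4596 = 4.9846
Step 5: Delta E = sqrt(4.9846) = 2.23

2.23 Delta E


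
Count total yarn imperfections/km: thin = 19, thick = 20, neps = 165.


Formula: Total = thin places + thick places + neps
Total = 19 + 20 + 165
Total = 204 imperfections/km

204 imperfections/km


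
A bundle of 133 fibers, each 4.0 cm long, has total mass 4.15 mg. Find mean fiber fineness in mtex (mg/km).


Formula: fineness (mtex) = mass (mg) / total length (km) = (mass_mg / total_length_m) * 1000
Step 1: Convert fiber length: 4.0 cm = 0.04 m
Step 2: Total fiber length = 133 * 0.04 = 5.32 m
Step 3: Linear density = 4.15 mg / 5.32 m = 0.7801 mg/m
Step 4: fineness = 0.7801 * 1000 = 780.1 mtex

780.1 mtex


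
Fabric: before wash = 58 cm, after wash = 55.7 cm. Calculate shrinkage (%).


Formula: Shrinkage% = ((L_before - L_after) / L_before) * 100
Step 1: Shrinkage = 58 - 55.7 = 2.3 cm
Step 2: Shrinkage% = (2.3 / 58) * 100
Step 3: Shrinkage% = 0.039655 * 100 = 3.9655% ≈ 4.0%

4.0%


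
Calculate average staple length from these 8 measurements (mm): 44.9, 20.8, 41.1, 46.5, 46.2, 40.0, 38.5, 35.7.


Formula: Mean = sum of lengths / count
Sum = 44.9 + 20.8 + 41.1 + 46.5 + 46.2 + 40.0 + 38.5 + 35.7
Sum = 313.7 mm
Mean = 313.7 / 8 = 39.21 mm

39.21 mm


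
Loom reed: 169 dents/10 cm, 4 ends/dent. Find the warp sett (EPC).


Formula: EPC = (dents per 10 cm * ends per dent) / 10
Step 1: Total ends per 10 cm = 169 * 4 = 676
Step 2: EPC = 676 / 10 = 67.6 ends/cm

67.6 ends/cm


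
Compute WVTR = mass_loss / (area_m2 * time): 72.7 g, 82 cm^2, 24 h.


Formula: WVTR = mass_loss / (area * time)
Step 1: Convert area: 82 cm^2 = 0.0082 m^2
Step 2: WVTR = 72.7 g / (0.0082 m^2 * 24 h)
Step 3: WVTR = 72.7 / 0.1968 = 369.4 g/m^2/h

369.4 g/m^2/h


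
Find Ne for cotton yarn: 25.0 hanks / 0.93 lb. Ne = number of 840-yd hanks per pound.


Formula: Ne = hanks / mass_lb
Substituting: Ne = 25.0 / 0.93
Ne = 26.9

26.9 Ne


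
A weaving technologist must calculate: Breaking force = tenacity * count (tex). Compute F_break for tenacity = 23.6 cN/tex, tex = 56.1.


Formula: Breaking force = Tenacity * Linear density
F = 23.6 cN/tex * 56.1 tex
F = 1323.96 cN

1323.96 cN


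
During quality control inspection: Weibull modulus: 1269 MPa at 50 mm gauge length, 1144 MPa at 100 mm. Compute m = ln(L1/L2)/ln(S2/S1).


Formula: m = ln(L1/L2) / ln(S2/S1)
Step 1: ln(L1/L2) = ln(50/100) = -0.69315
Step 2: S2/S1 = 1144/1269 = 0.9015
Step 3: ln(S2/S1) = ln(0.9015) = -0.10370
Step 4: m = -0.69315 / -0.10370 = 6.68

6.68 (Weibull m)


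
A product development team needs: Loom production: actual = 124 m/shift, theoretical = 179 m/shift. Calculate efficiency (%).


Formula: Efficiency% = (Actual output / Theoretical output) * 100
Efficiency% = (124 / 179) * 100
Efficiency% = 0.692737 * 100 = 69.2737% ≈ 69.3%

69.3%


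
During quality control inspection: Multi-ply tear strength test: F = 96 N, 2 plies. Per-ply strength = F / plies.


Formula: Per-ply strength = Total force / Number of plies
Per-ply = 96 N / 2
Per-ply = 48 N

48 N


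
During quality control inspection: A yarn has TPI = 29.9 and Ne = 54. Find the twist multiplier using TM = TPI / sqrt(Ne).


Formula: TM = TPI / sqrt(Ne)
Step 1: sqrt(Ne) = sqrt(54) = 7.3485
Step 2: TM = 29.9 / 7.3485 = 4.07

4.07 TM


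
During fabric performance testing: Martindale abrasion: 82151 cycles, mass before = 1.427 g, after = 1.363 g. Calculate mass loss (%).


Formula: Mass loss% = ((m_before - m_after) / m_before) * 100
Step 1: Mass loss = 1.427 - 1.363 = 0.064 g
Step 2: Ratio = 0.064 / 1.427 = 0.0448493
Step 3: Mass loss% = 0.0448493 * 100 = 4.48493% ≈ 4.48%

4.48%


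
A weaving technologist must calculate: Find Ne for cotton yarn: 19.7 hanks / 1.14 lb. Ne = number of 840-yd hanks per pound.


Formula: Ne = hanks / mass_lb
Substituting: Ne = 19.7 / 1.14
Ne = 17.3

17.3 Ne


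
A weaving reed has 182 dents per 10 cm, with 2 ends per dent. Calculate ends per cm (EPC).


Formula: EPC = (dents per 10 cm * ends per dent) / 10
Step 1: Total ends per 10 cm = 182 * 2 = 364
Step 2: EPC = 364 / 10 = 36.4 ends/cm

36.4 ends/cm


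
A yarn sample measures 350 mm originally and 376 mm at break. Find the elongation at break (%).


Formula: Elongation (%) = ((L_break - L0) / L0) * 100
Step 1: Extension = 376 - 350 = 26 mm
Step 2: Elongation = (26 / 350) * 100
Step 3: Elongation = 0.074286 * 100 = 7.4286% ≈ 7.4%

7.4%


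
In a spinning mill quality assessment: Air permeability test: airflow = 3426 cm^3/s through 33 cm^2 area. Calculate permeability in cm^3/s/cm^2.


Formula: Air Permeability = Airflow / Test Area
AP = 3426 cm^3/s / 33 cm^2
AP = 103.8 cm^3/s/cm^2

103.8 cm^3/s/cm^2


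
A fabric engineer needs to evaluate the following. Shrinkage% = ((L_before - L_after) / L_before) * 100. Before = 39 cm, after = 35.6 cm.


Formula: Shrinkage% = ((L_before - L_after) / L_before) * 100
Step 1: Shrinkage = 39 - 35.6 = 3.4 cm
Step 2: Shrinkage% = (3.4 / 39) * 100
Step 3: Shrinkage% = 0.087179 * 100 = 8.7179% ≈ 8.7%

8.7%


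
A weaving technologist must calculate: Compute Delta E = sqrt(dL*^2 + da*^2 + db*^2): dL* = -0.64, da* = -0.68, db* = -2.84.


Formula: Delta E = sqrt(dL*^2 + da*^2 + db*^2)
Step 1: dL*^2 = (-0.64)^2 = 0.4096
Step 2: da*^2 = (-0.68)^2 = 0.4624
Step 3: db*^2 = (-2.84)^2 = 8.0656
Step 4: Sum = 0.4096 + 0.4624 + 8.0656 = 8.9376
Step 5: Delta E = sqrt(8.9376) = 2.99

2.99 Delta E


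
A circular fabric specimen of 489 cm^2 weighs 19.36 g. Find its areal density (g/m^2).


Formula: GSM = mass_g / area_m2
Step 1: Convert area: 489 cm^2 = 489 / 10000 = 0.0489 m^2
Step 2: GSM = 19.36 g / 0.0489 m^2 = 395.9 g/m^2

395.9 g/m^2


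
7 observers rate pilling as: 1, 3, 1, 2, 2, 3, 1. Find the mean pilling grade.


Formula: Mean = sum / count
Sum = 1 + 3 + 1 + 2 + 2 + 3 + 1 = 13
Mean = 13 / 7 = 1.9

1.9


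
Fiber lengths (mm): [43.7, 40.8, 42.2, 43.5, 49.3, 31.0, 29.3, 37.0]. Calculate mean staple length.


Formula: Mean = sum of lengths / count
Sum = 43.7 + 40.8 + 42.2 + 43.5 + 49.3 + 31.0 + 29.3 + 37.0
Sum = 316.8 mm
Mean = 316.8 / 8 = 39.60 mm

39.60 mm


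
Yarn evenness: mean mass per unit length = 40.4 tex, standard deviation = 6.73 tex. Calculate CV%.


Formula: CV% = (standard deviation / mean) * 100
Step 1: Ratio = 6.73 / 40.4 = 0.166584
Step 2: CV% = 0.166584 * 100 = 16.6584% ≈ 16.7%

16.7%


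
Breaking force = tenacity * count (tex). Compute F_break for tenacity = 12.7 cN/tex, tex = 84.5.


Formula: Breaking force = Tenacity * Linear density
F = 12.7 cN/tex * 84.5 tex
F = 1073.15 cN

1073.15 cN


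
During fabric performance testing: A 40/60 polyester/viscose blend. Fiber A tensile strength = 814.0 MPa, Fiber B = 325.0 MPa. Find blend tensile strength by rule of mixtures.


Formula: Blend property = (fraction_A * property_A) + (fraction_B * property_B)
Step 1: Contribution A = 40/100 * 814.0 MPa = 325.6 MPa
Step 2: Contribution B = 60/100 * 325.0 MPa = 195.0 MPa
Step 3: Blend tensile strength = 325.6 + 195.0 = 520.6 MPa

520.6 MPa


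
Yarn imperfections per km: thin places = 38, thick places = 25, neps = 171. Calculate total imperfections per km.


Formula: Total = thin places + thick places + neps
Total = 38 + 25 + 171
Total = 234 imperfections/km

234 imperfections/km


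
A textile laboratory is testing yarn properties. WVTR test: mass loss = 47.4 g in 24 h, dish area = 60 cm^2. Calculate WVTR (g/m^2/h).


Formula: WVTR = mass_loss / (area * time)
Step 1: Convert area: 60 cm^2 = 0.006 m^2
Step 2: WVTR = 47.4 g / (0.006 m^2 * 24 h)
Step 3: WVTR = 47.4 / 0.144 = 329.2 g/m^2/h

329.2 g/m^2/h


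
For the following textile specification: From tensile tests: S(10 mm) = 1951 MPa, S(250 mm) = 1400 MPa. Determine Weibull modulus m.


Formula: m = ln(L1/L2) / ln(S2/S1)
Step 1: ln(L1/L2) = ln(10/250) = -3.21888
Step 2: S2/S1 = 1400/1951 = 0.71758
Step 3: ln(S2/S1) = ln(0.71758) = -0.33187
Step 4: m = -3.21888 / -0.33187 = 9.70

9.70 (Weibull m)


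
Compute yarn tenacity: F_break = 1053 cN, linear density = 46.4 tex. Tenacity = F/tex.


Formula: Tenacity = Breaking force / Linear density
Tenacity = 1053 cN / 46.4 tex
Tenacity = 22.69 cN/tex

22.69 cN/tex


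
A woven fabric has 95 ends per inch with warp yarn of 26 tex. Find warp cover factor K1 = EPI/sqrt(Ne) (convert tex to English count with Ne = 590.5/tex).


Formula: K1 = EPI / sqrt(Ne), with Ne = 590.5 / tex_warp
Step 1: Ne = 590.5 / 26 = 22.712
Step 2: sqrt(Ne) = sqrt(22.712) = 4.7657
Step 3: K1 = 95 / 4.7657 = 19.9

19.9


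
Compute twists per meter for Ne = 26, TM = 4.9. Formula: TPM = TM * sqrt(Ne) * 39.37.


Formula: TPM = TM * sqrt(Ne) * 39.37
Step 1: sqrt(Ne) = sqrt(26) = 5.099
Step 2: TM * sqrt(Ne) = 4.9 * 5.099 = 24.9851
Step 3: TPM = 24.9851 * 39.37 = 984 twists/m

984 twists/m


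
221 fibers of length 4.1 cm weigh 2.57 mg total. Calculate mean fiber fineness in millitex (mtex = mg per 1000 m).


Formula: fineness (mtex) = mass (mg) / total length (km) = (mass_mg / total_length_m) * 1000
Step 1: Convert fiber length: 4.1 cm = 0.041 m
Step 2: Total fiber length = 221 * 0.041 = 9.061 m
Step 3: Linear density = 2.57 mg / 9.061 m = 0.2836 mg/m
Step 4: fineness = 0.2836 * 1000 = 283.6 mtex

283.6 mtex


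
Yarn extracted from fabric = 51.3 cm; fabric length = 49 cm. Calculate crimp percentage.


Formula: Crimp% = ((L_yarn - L_fabric) / L_fabric) * 100
Step 1: Extension = 51.3 - 49 = 2.3 cm
Step 2: Crimp% = (2.3 / 49) * 100
Step 3: Crimp% = 0.046939 * 100 = 4.6939% ≈ 4.7%

4.7%


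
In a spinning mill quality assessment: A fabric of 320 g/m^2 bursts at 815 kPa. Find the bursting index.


Formula: Bursting Index = Bursting Strength / Fabric GSM
BI = 815 kPa / 320 g/m^2
BI = 2.547 kPa/(g/m^2)

2.547 kPa/(g/m^2)


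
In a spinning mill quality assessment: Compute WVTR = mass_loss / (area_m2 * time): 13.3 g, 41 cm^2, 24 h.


Formula: WVTR = mass_loss / (area * time)
Step 1: Convert area: 41 cm^2 = 0.0041 m^2
Step 2: WVTR = 13.3 g / (0.0041 m^2 * 24 h)
Step 3: WVTR = 13.3 / 0.0984 = 135.2 g/m^2/h

135.2 g/m^2/h


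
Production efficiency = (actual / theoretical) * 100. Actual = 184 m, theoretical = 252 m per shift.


Formula: Efficiency% = (Actual output / Theoretical output) * 100
Efficiency% = (184 / 252) * 100
Efficiency% = 0.730159 * 100 = 73.0159% ≈ 73.0%

73.0%


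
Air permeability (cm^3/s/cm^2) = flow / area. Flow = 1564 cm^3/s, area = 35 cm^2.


Formula: Air Permeability = Airflow / Test Area
AP = 1564 cm^3/s / 35 cm^2
AP = 44.7 cm^3/s/cm^2

44.7 cm^3/s/cm^2


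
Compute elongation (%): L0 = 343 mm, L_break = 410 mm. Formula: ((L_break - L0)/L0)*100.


Formula: Elongation (%) = ((L_break - L0) / L0) * 100
Step 1: Extension = 410 - 343 = 67 mm
Step 2: Elongation = (67 / 343) * 100
Step 3: Elongation = 0.195335 * 100 = 19.5335% ≈ 19.5%

19.5%


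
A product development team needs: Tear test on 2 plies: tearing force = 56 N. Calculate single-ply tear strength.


Formula: Per-ply strength = Total force / Number of plies
Per-ply = 56 N / 2
Per-ply = 28 N

28 N


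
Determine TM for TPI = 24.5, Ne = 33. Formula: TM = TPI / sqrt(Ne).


Formula: TM = TPI / sqrt(Ne)
Step 1: sqrt(Ne) = sqrt(33) = 5.7446
Step 2: TM = 24.5 / 5.7446 = 4.26

4.26 TM


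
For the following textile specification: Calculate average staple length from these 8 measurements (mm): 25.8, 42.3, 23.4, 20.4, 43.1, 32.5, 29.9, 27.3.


Formula: Mean = sum of lengths / count
Sum = 25.8 + 42.3 + 23.4 + 20.4 + 43.1 + 32.5 + 29.9 + 27.3
Sum = 244.7 mm
Mean = 244.7 / 8 = 30.59 mm

30.59 mm


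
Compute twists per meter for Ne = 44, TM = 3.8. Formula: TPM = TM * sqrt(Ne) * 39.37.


Formula: TPM = TM * sqrt(Ne) * 39.37
Step 1: sqrt(Ne) = sqrt(44) = 6.6332
Step 2: TM * sqrt(Ne) = 3.8 * 6.6332 = 25.2062
Step 3: TPM = 25.2062 * 39.37 = 992 twists/m

992 twists/m


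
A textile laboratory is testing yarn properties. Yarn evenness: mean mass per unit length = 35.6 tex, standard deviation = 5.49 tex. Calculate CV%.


Formula: CV% = (standard deviation / mean) * 100
Step 1: Ratio = 5.49 / 35.6 = 0.154213
Step 2: CV% = 0.154213 * 100 = 15.4213% ≈ 15.4%

15.4%


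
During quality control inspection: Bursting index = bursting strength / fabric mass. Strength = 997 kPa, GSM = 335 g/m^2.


Formula: Bursting Index = Bursting Strength / Fabric GSM
BI = 997 kPa / 335 g/m^2
BI = 2.976 kPa/(g/m^2)

2.976 kPa/(g/m^2)


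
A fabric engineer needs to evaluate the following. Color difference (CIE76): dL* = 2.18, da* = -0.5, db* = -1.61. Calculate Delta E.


Formula: Delta E = sqrt(dL*^2 + da*^2 + db*^2)
Step 1: dL*^2 = 2.18^2 = 4.7524
Step 2: da*^2 = (-0.5)^2 = 0.25
Step 3: db*^2 = (-1.61)^2 = 2.5921
Step 4: Sum = 4.7524 + 0.25 + 2.5921 = 7.5945
Step 5: Delta E = sqrt(7.5945) = 2.76

2.76 Delta E


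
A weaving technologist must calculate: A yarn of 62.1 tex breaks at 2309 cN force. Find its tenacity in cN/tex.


Formula: Tenacity = Breaking force / Linear density
Tenacity = 2309 cN / 62.1 tex
Tenacity = 37.18 cN/tex

37.18 cN/tex


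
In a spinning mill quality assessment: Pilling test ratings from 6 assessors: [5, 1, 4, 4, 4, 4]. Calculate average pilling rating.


Formula: Mean = sum / count
Sum = 5 + 1 + 4 + 4 + 4 + 4 = 22
Mean = 22 / 6 = 3.7

3.7


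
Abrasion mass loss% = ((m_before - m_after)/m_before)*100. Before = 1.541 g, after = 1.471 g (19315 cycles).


Formula: Mass loss% = ((m_before - m_after) / m_before) * 100
Step 1: Mass loss = 1.541 - 1.471 = 0.07 g
Step 2: Ratio = 0.07 / 1.541 = 0.045425
Step 3: Mass loss% = 0.045425 * 100 = 4.5425% ≈ 4.54%

4.54%


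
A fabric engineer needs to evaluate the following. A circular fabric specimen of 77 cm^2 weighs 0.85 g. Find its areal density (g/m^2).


Formula: GSM = mass_g / area_m2
Step 1: Convert area: 77 cm^2 = 77 / 10000 = 0.0077 m^2
Step 2: GSM = 0.85 g / 0.0077 m^2 = 110.4 g/m^2

110.4 g/m^2


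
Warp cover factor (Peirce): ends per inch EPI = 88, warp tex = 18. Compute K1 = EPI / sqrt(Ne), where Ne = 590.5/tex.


Formula: K1 = EPI / sqrt(Ne), with Ne = 590.5 / tex_warp
Step 1: Ne = 590.5 / 18 = 32.806
Step 2: sqrt(Ne) = sqrt(32.806) = 5.7277
Step 3: K1 = 88 / 5.7277 = 15.4

15.4


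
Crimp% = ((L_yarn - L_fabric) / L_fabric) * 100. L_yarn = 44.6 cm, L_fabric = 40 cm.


Formula: Crimp% = ((L_yarn - L_fabric) / L_fabric) * 100
Step 1: Extension = 44.6 - 40 = 4.6 cm
Step 2: Crimp% = (4.6 / 40) * 100
Step 3: Crimp% = 0.115 * 100 = 11.5%

11.5%


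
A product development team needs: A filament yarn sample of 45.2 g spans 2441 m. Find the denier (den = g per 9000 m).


Formula: den = (mass_g / length_m) * 9000
Substituting: den = (45.2 / 2441) * 9000
Intermediate: 45.2 / 2441 = 0.018517 g/m
den = 0.018517 * 9000 = 166.7 denier

166.7 denier


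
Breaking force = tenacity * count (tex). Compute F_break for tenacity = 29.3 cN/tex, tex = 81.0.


Formula: Breaking force = Tenacity * Linear density
F = 29.3 cN/tex * 81.0 tex
F = 2373.30 cN

2373.30 cN


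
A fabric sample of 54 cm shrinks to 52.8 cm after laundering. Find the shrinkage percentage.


Formula: Shrinkage% = ((L_before - L_after) / L_before) * 100
Step 1: Shrinkage = 54 - 52.8 = 1.2 cm
Step 2: Shrinkage% = (1.2 / 54) * 100
Step 3: Shrinkage% = 0.022222 * 100 = 2.2222% ≈ 2.2%

2.2%


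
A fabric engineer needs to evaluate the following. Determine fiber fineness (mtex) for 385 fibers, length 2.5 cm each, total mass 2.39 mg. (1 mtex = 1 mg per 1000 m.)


Formula: fineness (mtex) = mass (mg) / total length (km) = (mass_mg / total_length_m) * 1000
Step 1: Convert fiber length: 2.5 cm = 0.025 m
Step 2: Total fiber length = 385 * 0.025 = 9.625 m
Step 3: Linear density = 2.39 mg / 9.625 m = 0.2483 mg/m
Step 4: fineness = 0.2483 * 1000 = 248.3 mtex

248.3 mtex


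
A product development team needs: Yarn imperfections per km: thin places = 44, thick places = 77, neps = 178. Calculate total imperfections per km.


Formula: Total = thin places + thick places + neps
Total = 44 + 77 + 178
Total = 299 imperfections/km

299 imperfections/km


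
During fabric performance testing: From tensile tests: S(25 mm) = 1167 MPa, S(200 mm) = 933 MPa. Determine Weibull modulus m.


Formula: m = ln(L1/L2) / ln(S2/S1)
Step 1: ln(L1/L2) = ln(25/200) = -2.07944
Step 2: S2/S1 = 933/1167 = 0.79949
Step 3: ln(S2/S1) = ln(0.79949) = -0.22378
Step 4: m = -2.07944 / -0.22378 = 9.29

9.29 (Weibull m)


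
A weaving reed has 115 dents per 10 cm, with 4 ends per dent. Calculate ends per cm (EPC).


Formula: EPC = (dents per 10 cm * ends per dent) / 10
Step 1: Total ends per 10 cm = 115 * 4 = 460
Step 2: EPC = 460 / 10 = 46.0 ends/cm

46.0 ends/cm


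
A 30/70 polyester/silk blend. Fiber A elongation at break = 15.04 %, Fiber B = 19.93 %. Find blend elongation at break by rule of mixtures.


Formula: Blend property = (fraction_A * property_A) + (fraction_B * property_B)
Step 1: Contribution A = 30/100 * 15.04 % = 4.512 %
Step 2: Contribution B = 70/100 * 19.93 % = 13.951 %
Step 3: Blend elongation at break = 4.512 + 13.951 = 18.463 %

18.463 %


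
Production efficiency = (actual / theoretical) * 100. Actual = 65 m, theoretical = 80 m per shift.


Formula: Efficiency% = (Actual output / Theoretical output) * 100
Efficiency% = (65 / 80) * 100
Efficiency% = 0.8125 * 100 = 81.25% ≈ 81.3%

81.3%


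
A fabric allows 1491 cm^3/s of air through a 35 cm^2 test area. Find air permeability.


Formula: Air Permeability = Airflow / Test Area
AP = 1491 cm^3/s / 35 cm^2
AP = 42.6 cm^3/s/cm^2

42.6 cm^3/s/cm^2


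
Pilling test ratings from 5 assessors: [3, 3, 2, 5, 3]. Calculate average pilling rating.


Formula: Mean = sum / count
Sum = 3 + 3 + 2 + 5 + 3 = 16
Mean = 16 / 5 = 3.2

3.2


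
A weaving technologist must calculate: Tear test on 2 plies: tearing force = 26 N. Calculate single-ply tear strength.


Formula: Per-ply strength = Total force / Number of plies
Per-ply = 26 N / 2
Per-ply = 13 N

13 N


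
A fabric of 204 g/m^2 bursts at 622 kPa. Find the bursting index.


Formula: Bursting Index = Bursting Strength / Fabric GSM
BI = 622 kPa / 204 g/m^2
BI = 3.049 kPa/(g/m^2)

3.049 kPa/(g/m^2)


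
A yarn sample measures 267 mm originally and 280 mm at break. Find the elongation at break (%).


Formula: Elongation (%) = ((L_break - L0) / L0) * 100
Step 1: Extension = 280 - 267 = 13 mm
Step 2: Elongation = (13 / 267) * 100
Step 3: Elongation = 0.048689 * 100 = 4.8689% ≈ 4.9%

4.9%


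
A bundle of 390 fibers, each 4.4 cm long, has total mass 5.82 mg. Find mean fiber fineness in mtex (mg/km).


Formula: fineness (mtex) = mass (mg) / total length (km) = (mass_mg / total_length_m) * 1000
Step 1: Convert fiber length: 4.4 cm = 0.044 m
Step 2: Total fiber length = 390 * 0.044 = 17.16 m
Step 3: Linear density = 5.82 mg / 17.16 m = 0.3392 mg/m
Step 4: fineness = 0.3392 * 1000 = 339.2 mtex

339.2 mtex


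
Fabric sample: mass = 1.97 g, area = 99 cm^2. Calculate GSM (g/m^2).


Formula: GSM = mass_g / area_m2
Step 1: Convert area: 99 cm^2 = 99 / 10000 = 0.0099 m^2
Step 2: GSM = 1.97 g / 0.0099 m^2 = 199.0 g/m^2

199.0 g/m^2


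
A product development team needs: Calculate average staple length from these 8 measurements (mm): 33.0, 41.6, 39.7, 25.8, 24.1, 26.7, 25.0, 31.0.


Formula: Mean = sum of lengths / count
Sum = 33.0 + 41.6 + 39.7 + 25.8 + 24.1 + 26.7 + 25.0 + 31.0
Sum = 246.9 mm
Mean = 246.9 / 8 = 30.86 mm

30.86 mm


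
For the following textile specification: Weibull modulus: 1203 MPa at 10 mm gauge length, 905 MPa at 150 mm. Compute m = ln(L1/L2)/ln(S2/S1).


Formula: m = ln(L1/L2) / ln(S2/S1)
Step 1: ln(L1/L2) = ln(10/150) = -2.70805
Step 2: S2/S1 = 905/1203 = 0.75229
Step 3: ln(S2/S1) = ln(0.75229) = -0.28463
Step 4: m = -2.70805 / -0.28463 = 9.51

9.51 (Weibull m)


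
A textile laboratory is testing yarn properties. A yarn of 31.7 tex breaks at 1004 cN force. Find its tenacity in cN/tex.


Formula: Tenacity = Breaking force / Linear density
Tenacity = 1004 cN / 31.7 tex
Tenacity = 31.67 cN/tex

31.67 cN/tex


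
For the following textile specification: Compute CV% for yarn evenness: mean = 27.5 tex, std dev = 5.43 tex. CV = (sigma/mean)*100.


Formula: CV% = (standard deviation / mean) * 100
Step 1: Ratio = 5.43 / 27.5 = 0.197455
Step 2: CV% = 0.197455 * 100 = 19.7455% ≈ 19.7%

19.7%


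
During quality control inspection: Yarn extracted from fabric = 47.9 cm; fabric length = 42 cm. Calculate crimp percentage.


Formula: Crimp% = ((L_yarn - L_fabric) / L_fabric) * 100
Step 1: Extension = 47.9 - 42 = 5.9 cm
Step 2: Crimp% = (5.9 / 42) * 100
Step 3: Crimp% = 0.140476 * 100 = 14.0476% ≈ 14.0%

14.0%


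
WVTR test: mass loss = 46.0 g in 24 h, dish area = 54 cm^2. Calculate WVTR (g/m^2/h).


Formula: WVTR = mass_loss / (area * time)
Step 1: Convert area: 54 cm^2 = 0.0054 m^2
Step 2: WVTR = 46.0 g / (0.0054 m^2 * 24 h)
Step 3: WVTR = 46.0 / 0.1296 = 354.9 g/m^2/h

354.9 g/m^2/h


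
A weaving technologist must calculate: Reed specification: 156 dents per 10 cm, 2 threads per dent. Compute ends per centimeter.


Formula: EPC = (dents per 10 cm * ends per dent) / 10
Step 1: Total ends per 10 cm = 156 * 2 = 312
Step 2: EPC = 312 / 10 = 31.2 ends/cm

31.2 ends/cm


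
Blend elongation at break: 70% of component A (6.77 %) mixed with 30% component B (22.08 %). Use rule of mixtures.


Formula: Blend property = (fraction_A * property_A) + (fraction_B * property_B)
Step 1: Contribution A = 70/100 * 6.77 % = 4.739 %
Step 2: Contribution B = 30/100 * 22.08 % = 6.624 %
Step 3: Blend elongation at break = 4.739 + 6.624 = 11.363 %

11.363 %


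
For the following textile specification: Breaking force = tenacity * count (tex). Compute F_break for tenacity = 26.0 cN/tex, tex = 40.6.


Formula: Breaking force = Tenacity * Linear density
F = 26.0 cN/tex * 40.6 tex
F = 1055.60 cN

1055.60 cN


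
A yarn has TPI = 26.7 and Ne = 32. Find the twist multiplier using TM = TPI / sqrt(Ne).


Formula: TM = TPI / sqrt(Ne)
Step 1: sqrt(Ne) = sqrt(32) = 5.6569
Step 2: TM = 26.7 / 5.6569 = 4.72

4.72 TM


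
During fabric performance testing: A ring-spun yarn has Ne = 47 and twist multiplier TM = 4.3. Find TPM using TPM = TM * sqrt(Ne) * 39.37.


Formula: TPM = TM * sqrt(Ne) * 39.37
Step 1: sqrt(Ne) = sqrt(47) = 6.8557
Step 2: TM * sqrt(Ne) = 4.3 * 6.8557 = 29.4795
Step 3: TPM = 29.4795 * 39.37 = 1161 twists/m

1161 twists/m


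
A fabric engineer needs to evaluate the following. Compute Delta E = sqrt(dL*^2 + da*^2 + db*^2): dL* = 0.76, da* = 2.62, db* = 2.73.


Formula: Delta E = sqrt(dL*^2 + da*^2 + db*^2)
Step 1: dL*^2 = 0.76^2 = 0.5776
Step 2: da*^2 = 2.62^2 = 6.8644
Step 3: db*^2 = 2.73^2 = 7.4529
Step 4: Sum = 0.5776 + 6.8644 + 7.4529 = 14.8949
Step 5: Delta E = sqrt(14.8949) = 3.86

3.86 Delta E


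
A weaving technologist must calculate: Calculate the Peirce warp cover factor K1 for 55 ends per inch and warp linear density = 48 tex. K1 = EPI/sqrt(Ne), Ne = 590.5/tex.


Formula: K1 = EPI / sqrt(Ne), with Ne = 590.5 / tex_warp
Step 1: Ne = 590.5 / 48 = 12.302
Step 2: sqrt(Ne) = sqrt(12.302) = 3.5074
Step 3: K1 = 55 / 3.5074 = 15.7

15.7


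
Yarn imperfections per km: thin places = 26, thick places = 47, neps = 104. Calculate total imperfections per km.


Formula: Total = thin places + thick places + neps
Total = 26 + 47 + 104
Total = 177 imperfections/km

177 imperfections/km


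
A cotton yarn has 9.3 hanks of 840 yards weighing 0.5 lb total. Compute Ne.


Formula: Ne = hanks / mass_lb
Substituting: Ne = 9.3 / 0.5
Ne = 18.6

18.6 Ne


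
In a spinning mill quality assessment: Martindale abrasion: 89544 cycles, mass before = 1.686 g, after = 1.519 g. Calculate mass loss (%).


Formula: Mass loss% = ((m_before - m_after) / m_before) * 100
Step 1: Mass loss = 1.686 - 1.519 = 0.167 g
Step 2: Ratio = 0.167 / 1.686 = 0.099051
Step 3: Mass loss% = 0.099051 * 100 = 9.9051% ≈ 9.91%

9.91%


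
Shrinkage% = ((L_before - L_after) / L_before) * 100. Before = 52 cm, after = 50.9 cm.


Formula: Shrinkage% = ((L_before - L_after) / L_before) * 100
Step 1: Shrinkage = 52 - 50.9 = 1.1 cm
Step 2: Shrinkage% = (1.1 / 52) * 100
Step 3: Shrinkage% = 0.021154 * 100 = 2.1154% ≈ 2.1%

2.1%


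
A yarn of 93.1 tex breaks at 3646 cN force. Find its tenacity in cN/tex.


Formula: Tenacity = Breaking force / Linear density
Tenacity = 3646 cN / 93.1 tex
Tenacity = 39.16 cN/tex

39.16 cN/tex


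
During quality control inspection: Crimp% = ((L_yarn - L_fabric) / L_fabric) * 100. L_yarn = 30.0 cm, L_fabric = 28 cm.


Formula: Crimp% = ((L_yarn - L_fabric) / L_fabric) * 100
Step 1: Extension = 30.0 - 28 = 2.0 cm
Step 2: Crimp% = (2.0 / 28) * 100
Step 3: Crimp% = 0.071429 * 100 = 7.1429% ≈ 7.1%

7.1%


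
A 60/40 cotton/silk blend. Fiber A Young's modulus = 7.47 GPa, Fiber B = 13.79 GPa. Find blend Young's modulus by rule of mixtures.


Formula: Blend property = (fraction_A * property_A) + (fraction_B * property_B)
Step 1: Contribution A = 60/100 * 7.47 GPa = 4.482 GPa
Step 2: Contribution B = 40/100 * 13.79 GPa = 5.516 GPa
Step 3: Blend Young's modulus = 4.482 + 5.516 = 9.998 GPa

9.998 GPa


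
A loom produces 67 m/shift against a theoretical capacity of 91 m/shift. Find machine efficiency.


Formula: Efficiency% = (Actual output / Theoretical output) * 100
Efficiency% = (67 / 91) * 100
Efficiency% = 0.736264 * 100 = 73.6264% ≈ 73.6%

73.6%


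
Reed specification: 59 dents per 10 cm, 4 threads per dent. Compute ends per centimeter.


Formula: EPC = (dents per 10 cm * ends per dent) / 10
Step 1: Total ends per 10 cm = 59 * 4 = 236
Step 2: EPC = 236 / 10 = 23.6 ends/cm

23.6 ends/cm


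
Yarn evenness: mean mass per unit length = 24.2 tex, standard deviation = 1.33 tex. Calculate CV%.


Formula: CV% = (standard deviation / mean) * 100
Step 1: Ratio = 1.33 / 24.2 = 0.054959
Step 2: CV% = 0.054959 * 100 = 5.4959% ≈ 5.5%

5.5%


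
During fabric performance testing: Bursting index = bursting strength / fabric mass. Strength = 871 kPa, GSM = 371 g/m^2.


Formula: Bursting Index = Bursting Strength / Fabric GSM
BI = 871 kPa / 371 g/m^2
BI = 2.348 kPa/(g/m^2)

2.348 kPa/(g/m^2)


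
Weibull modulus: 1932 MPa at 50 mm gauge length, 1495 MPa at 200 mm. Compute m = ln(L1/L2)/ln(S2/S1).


Formula: m = ln(L1/L2) / ln(S2/S1)
Step 1: ln(L1/L2) = ln(50/200) = -1.38629
Step 2: S2/S1 = 1495/1932 = 0.77381
Step 3: ln(S2/S1) = ln(0.77381) = -0.25643
Step 4: m = -1.38629 / -0.25643 = 5.41

5.41 (Weibull m)


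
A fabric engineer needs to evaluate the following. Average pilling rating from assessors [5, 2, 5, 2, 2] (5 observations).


Formula: Mean = sum / count
Sum = 5 + 2 + 5 + 2 + 2 = 16
Mean = 16 / 5 = 3.2

3.2


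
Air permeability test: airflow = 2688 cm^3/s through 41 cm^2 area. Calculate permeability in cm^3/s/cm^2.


Formula: Air Permeability = Airflow / Test Area
AP = 2688 cm^3/s / 41 cm^2
AP = 65.6 cm^3/s/cm^2

65.6 cm^3/s/cm^2


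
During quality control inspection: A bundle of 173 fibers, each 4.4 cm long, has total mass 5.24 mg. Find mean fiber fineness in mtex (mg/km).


Formula: fineness (mtex) = mass (mg) / total length (km) = (mass_mg / total_length_m) * 1000
Step 1: Convert fiber length: 4.4 cm = 0.044 m
Step 2: Total fiber length = 173 * 0.044 = 7.612 m
Step 3: Linear density = 5.24 mg / 7.612 m = 0.6884 mg/m
Step 4: fineness = 0.6884 * 1000 = 688.4 mtex

688.4 mtex


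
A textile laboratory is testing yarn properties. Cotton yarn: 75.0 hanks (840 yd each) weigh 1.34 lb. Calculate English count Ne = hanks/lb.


Formula: Ne = hanks / mass_lb
Substituting: Ne = 75.0 / 1.34
Ne = 56.0

56.0 Ne


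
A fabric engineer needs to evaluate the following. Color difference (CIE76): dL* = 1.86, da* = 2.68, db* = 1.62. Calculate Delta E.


Formula: Delta E = sqrt(dL*^2 + da*^2 + db*^2)
Step 1: dL*^2 = 1.86^2 = 3.4596
Step 2: da*^2 = 2.68^2 = 7.1824
Step 3: db*^2 = 1.62^2 = 2.6244
Step 4: Sum = 3.4596 + 7.1824 + 2.6244 = 13.2664
Step 5: Delta E = sqrt(13.2664) = 3.64

3.64 Delta E


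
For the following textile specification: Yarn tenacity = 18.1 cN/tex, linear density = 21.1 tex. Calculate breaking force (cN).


Formula: Breaking force = Tenacity * Linear density
F = 18.1 cN/tex * 21.1 tex
F = 381.91 cN

381.91 cN


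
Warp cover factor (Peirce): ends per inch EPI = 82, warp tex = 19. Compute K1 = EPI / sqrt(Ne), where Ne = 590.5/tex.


Formula: K1 = EPI / sqrt(Ne), with Ne = 590.5 / tex_warp
Step 1: Ne = 590.5 / 19 = 31.079
Step 2: sqrt(Ne) = sqrt(31.079) = 5.5749
Step 3: K1 = 82 / 5.5749 = 14.7

14.7


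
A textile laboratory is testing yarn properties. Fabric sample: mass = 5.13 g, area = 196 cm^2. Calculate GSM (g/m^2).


Formula: GSM = mass_g / area_m2
Step 1: Convert area: 196 cm^2 = 196 / 10000 = 0.0196 m^2
Step 2: GSM = 5.13 g / 0.0196 m^2 = 261.7 g/m^2

261.7 g/m^2


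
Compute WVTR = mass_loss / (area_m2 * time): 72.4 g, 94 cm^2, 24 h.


Formula: WVTR = mass_loss / (area * time)
Step 1: Convert area: 94 cm^2 = 0.0094 m^2
Step 2: WVTR = 72.4 g / (0.0094 m^2 * 24 h)
Step 3: WVTR = 72.4 / 0.2256 = 320.9 g/m^2/h

320.9 g/m^2/h


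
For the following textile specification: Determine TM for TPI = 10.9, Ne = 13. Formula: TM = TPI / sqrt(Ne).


Formula: TM = TPI / sqrt(Ne)
Step 1: sqrt(Ne) = sqrt(13) = 3.6056
Step 2: TM = 10.9 / 3.6056 = 3.02

3.02 TM


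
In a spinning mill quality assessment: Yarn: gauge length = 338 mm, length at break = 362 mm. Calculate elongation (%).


Formula: Elongation (%) = ((L_break - L0) / L0) * 100
Step 1: Extension = 362 - 338 = 24 mm
Step 2: Elongation = (24 / 338) * 100
Step 3: Elongation = 0.071006 * 100 = 7.1006% ≈ 7.1%

7.1%


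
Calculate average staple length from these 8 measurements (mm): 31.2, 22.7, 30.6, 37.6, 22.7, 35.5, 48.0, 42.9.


Formula: Mean = sum of lengths / count
Sum = 31.2 + 22.7 + 30.6 + 37.6 + 22.7 + 35.5 + 48.0 + 42.9
Sum = 271.2 mm
Mean = 271.2 / 8 = 33.90 mm

33.90 mm


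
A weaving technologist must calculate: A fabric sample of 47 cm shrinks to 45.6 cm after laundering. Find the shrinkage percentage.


Formula: Shrinkage% = ((L_before - L_after) / L_before) * 100
Step 1: Shrinkage = 47 - 45.6 = 1.4 cm
Step 2: Shrinkage% = (1.4 / 47) * 100
Step 3: Shrinkage% = 0.029787 * 100 = 2.9787% ≈ 3.0%

3.0%


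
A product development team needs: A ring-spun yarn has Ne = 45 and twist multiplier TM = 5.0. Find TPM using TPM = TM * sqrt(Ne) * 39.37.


Formula: TPM = TM * sqrt(Ne) * 39.37
Step 1: sqrt(Ne) = sqrt(45) = 6.7082
Step 2: TM * sqrt(Ne) = 5.0 * 6.7082 = 33.541
Step 3: TPM = 33.541 * 39.37 = 1321 twists/m

1321 twists/m


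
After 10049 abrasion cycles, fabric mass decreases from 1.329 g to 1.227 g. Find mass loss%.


Formula: Mass loss% = ((m_before - m_after) / m_before) * 100
Step 1: Mass loss = 1.329 - 1.227 = 0.102 g
Step 2: Ratio = 0.102 / 1.329 = 0.0767494
Step 3: Mass loss% = 0.0767494 * 100 = 7.67494% ≈ 7.67%

7.67%


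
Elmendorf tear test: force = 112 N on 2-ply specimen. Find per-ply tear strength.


Formula: Per-ply strength = Total force / Number of plies
Per-ply = 112 N / 2
Per-ply = 56 N

56 N


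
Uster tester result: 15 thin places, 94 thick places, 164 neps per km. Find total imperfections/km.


Formula: Total = thin places + thick places + neps
Total = 15 + 94 + 164
Total = 273 imperfections/km

273 imperfections/km


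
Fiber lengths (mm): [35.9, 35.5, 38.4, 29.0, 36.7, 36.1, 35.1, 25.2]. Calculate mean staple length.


Formula: Mean = sum of lengths / count
Sum = 35.9 + 35.5 + 38.4 + 29.0 + 36.7 + 36.1 + 35.1 + 25.2
Sum = 271.9 mm
Mean = 271.9 / 8 = 33.99 mm

33.99 mm


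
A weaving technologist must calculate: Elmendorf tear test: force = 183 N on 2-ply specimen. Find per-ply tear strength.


Formula: Per-ply strength = Total force / Number of plies
Per-ply = 183 N / 2
Per-ply = 91.5 N

91.5 N


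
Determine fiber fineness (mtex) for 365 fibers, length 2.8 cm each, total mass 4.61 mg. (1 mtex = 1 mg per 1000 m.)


Formula: fineness (mtex) = mass (mg) / total length (km) = (mass_mg / total_length_m) * 1000
Step 1: Convert fiber length: 2.8 cm = 0.028 m
Step 2: Total fiber length = 365 * 0.028 = 10.22 m
Step 3: Linear density = 4.61 mg / 10.22 m = 0.4511 mg/m
Step 4: fineness = 0.4511 * 1000 = 451.1 mtex

451.1 mtex


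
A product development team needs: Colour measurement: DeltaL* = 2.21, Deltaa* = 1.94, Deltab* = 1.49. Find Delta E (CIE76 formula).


Formula: Delta E = sqrt(dL*^2 + da*^2 + db*^2)
Step 1: dL*^2 = 2.21^2 = 4.8841
Step 2: da*^2 = 1.94^2 = 3.7636
Step 3: db*^2 = 1.49^2 = 2.2201
Step 4: Sum = 4.8841 + 3.7636 + 2.2201 = 10.8678
Step 5: Delta E = sqrt(10.8678) = 3.3

3.3 Delta E


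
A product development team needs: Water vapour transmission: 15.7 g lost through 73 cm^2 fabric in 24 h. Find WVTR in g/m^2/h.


Formula: WVTR = mass_loss / (area * time)
Step 1: Convert area: 73 cm^2 = 0.0073 m^2
Step 2: WVTR = 15.7 g / (0.0073 m^2 * 24 h)
Step 3: WVTR = 15.7 / 0.1752 = 89.6 g/m^2/h

89.6 g/m^2/h


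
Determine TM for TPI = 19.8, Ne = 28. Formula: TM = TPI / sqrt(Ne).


Formula: TM = TPI / sqrt(Ne)
Step 1: sqrt(Ne) = sqrt(28) = 5.2915
Step 2: TM = 19.8 / 5.2915 = 3.74

3.74 TM


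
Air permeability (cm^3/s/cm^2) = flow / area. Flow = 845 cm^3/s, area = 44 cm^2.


Formula: Air Permeability = Airflow / Test Area
AP = 845 cm^3/s / 44 cm^2
AP = 19.2 cm^3/s/cm^2

19.2 cm^3/s/cm^2


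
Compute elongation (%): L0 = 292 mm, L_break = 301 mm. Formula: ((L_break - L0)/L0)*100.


Formula: Elongation (%) = ((L_break - L0) / L0) * 100
Step 1: Extension = 301 - 292 = 9 mm
Step 2: Elongation = (9 / 292) * 100
Step 3: Elongation = 0.030822 * 100 = 3.0822% ≈ 3.1%

3.1%


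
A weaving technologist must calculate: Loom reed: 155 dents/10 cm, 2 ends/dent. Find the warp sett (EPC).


Formula: EPC = (dents per 10 cm * ends per dent) / 10
Step 1: Total ends per 10 cm = 155 * 2 = 310
Step 2: EPC = 310 / 10 = 31.0 ends/cm

31.0 ends/cm


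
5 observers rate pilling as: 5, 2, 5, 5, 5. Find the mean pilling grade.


Formula: Mean = sum / count
Sum = 5 + 2 + 5 + 5 + 5 = 22
Mean = 22 / 5 = 4.4

4.4


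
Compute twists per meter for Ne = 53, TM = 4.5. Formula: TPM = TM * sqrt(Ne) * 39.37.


Formula: TPM = TM * sqrt(Ne) * 39.37
Step 1: sqrt(Ne) = sqrt(53) = 7.2801
Step 2: TM * sqrt(Ne) = 4.5 * 7.2801 = 32.7605
Step 3: TPM = 32.7605 * 39.37 = 1290 twists/m

1290 twists/m


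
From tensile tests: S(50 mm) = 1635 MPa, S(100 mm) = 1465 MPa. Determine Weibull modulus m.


Formula: m = ln(L1/L2) / ln(S2/S1)
Step 1: ln(L1/L2) = ln(50/100) = -0.69315
Step 2: S2/S1 = 1465/1635 = 0.89602
Step 3: ln(S2/S1) = ln(0.89602) = -0.10979
Step 4: m = -0.69315 / -0.10979 = 6.31

6.31 (Weibull m)


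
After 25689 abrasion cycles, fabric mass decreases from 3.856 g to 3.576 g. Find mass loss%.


Formula: Mass loss% = ((m_before - m_after) / m_before) * 100
Step 1: Mass loss = 3.856 - 3.576 = 0.28 g
Step 2: Ratio = 0.28 / 3.856 = 0.0726141
Step 3: Mass loss% = 0.0726141 * 100 = 7.26141% ≈ 7.26%

7.26%


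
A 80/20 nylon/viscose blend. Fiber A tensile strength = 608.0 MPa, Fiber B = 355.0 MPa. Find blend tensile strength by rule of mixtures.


Formula: Blend property = (fraction_A * property_A) + (fraction_B * property_B)
Step 1: Contribution A = 80/100 * 608.0 MPa = 486.4 MPa
Step 2: Contribution B = 20/100 * 355.0 MPa = 71.0 MPa
Step 3: Blend tensile strength = 486.4 + 71.0 = 557.4 MPa

557.4 MPa


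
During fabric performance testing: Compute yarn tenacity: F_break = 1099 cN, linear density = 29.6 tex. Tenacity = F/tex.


Formula: Tenacity = Breaking force / Linear density
Tenacity = 1099 cN / 29.6 tex
Tenacity = 37.13 cN/tex

37.13 cN/tex


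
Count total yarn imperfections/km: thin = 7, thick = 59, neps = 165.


Formula: Total = thin places + thick places + neps
Total = 7 + 59 + 165
Total = 231 imperfections/km

231 imperfections/km


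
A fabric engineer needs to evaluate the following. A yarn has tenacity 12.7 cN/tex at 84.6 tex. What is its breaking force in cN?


Formula: Breaking force = Tenacity * Linear density
F = 12.7 cN/tex * 84.6 tex
F = 1074.42 cN

1074.42 cN


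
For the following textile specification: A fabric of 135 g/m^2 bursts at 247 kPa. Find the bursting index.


Formula: Bursting Index = Bursting Strength / Fabric GSM
BI = 247 kPa / 135 g/m^2
BI = 1.830 kPa/(g/m^2)

1.830 kPa/(g/m^2)


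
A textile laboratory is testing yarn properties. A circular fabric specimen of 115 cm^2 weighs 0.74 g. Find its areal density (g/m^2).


Formula: GSM = mass_g / area_m2
Step 1: Convert area: 115 cm^2 = 115 / 10000 = 0.0115 m^2
Step 2: GSM = 0.74 g / 0.0115 m^2 = 64.3 g/m^2

64.3 g/m^2


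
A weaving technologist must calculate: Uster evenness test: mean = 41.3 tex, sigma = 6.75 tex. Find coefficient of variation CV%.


Formula: CV% = (standard deviation / mean) * 100
Step 1: Ratio = 6.75 / 41.3 = 0.163438
Step 2: CV% = 0.163438 * 100 = 16.3438% ≈ 16.3%

16.3%
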